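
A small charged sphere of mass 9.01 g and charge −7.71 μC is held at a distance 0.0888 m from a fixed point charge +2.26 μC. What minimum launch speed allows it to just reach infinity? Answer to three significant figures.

To just escape, total mechanical energy must reach zero at infinity: ½mv²_min + U = 0, so ½mv²_min = −U = |kQq|/r.
|U| = |kQq|/r = (8.99×10⁹ N·m²/C²)(2.26×10⁻⁶)(7.71×10⁻⁶)/(0.0888) = 1.76 J.
v_min = √(2|U|/m) = √(2·1.76/9.01×10⁻³) = 19.8 m/s.

19.8 m/s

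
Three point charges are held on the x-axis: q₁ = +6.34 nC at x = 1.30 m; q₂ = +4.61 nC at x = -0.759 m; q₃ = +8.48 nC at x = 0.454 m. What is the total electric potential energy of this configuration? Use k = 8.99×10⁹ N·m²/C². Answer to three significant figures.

9.89×10⁻⁷ J

The work to assemble the configuration equals its total potential energy, U = Σ kqᵢqⱼ/rᵢⱼ over all pairs.
Pair separations: r₁₂ = 2.06 m, r₁₃ = 0.846 m, r₂₃ = 1.21 m.
U = (1.28×10⁻⁷) + (5.71×10⁻⁷) + (2.90×10⁻⁷) = 9.89×10⁻⁷ J.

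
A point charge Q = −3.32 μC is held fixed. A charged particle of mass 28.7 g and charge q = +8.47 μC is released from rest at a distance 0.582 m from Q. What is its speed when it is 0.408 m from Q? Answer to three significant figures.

Only the electrostatic force acts, so mechanical energy is conserved: ½mv² = U₁ − U₂ = kQq(1/r₁ − 1/r₂).
U₁ − U₂ = (8.99×10⁹ N·m²/C²)(-3.32×10⁻⁶ C)(8.47×10⁻⁶ C)(1/0.582 − 1/0.408) = 0.185 J.
v = √(2·0.185/0.0287) = 3.59 m/s.

3.59 m/s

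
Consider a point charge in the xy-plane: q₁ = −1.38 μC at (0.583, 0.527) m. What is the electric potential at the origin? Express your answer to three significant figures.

-1.58×10⁴ V

The total potential is the scalar sum of each charge's contribution, V = Σ kqᵢ/rᵢ.
Distances from the field point to each charge: r₁ = 0.786 m.
V = k[(-1.38×10⁻⁶)/(0.786)] = -1.58×10⁴ V.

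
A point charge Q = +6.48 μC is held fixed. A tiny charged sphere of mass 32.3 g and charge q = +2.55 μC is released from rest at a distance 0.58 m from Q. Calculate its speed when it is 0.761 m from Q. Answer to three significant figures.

Only the electrostatic force acts, so mechanical energy is conserved: ½mv² = U₁ − U₂ = kQq(1/r₁ − 1/r₂).
U₁ − U₂ = (8.99×10⁹ N·m²/C²)(6.48×10⁻⁶ C)(2.55×10⁻⁶ C)(1/0.580 − 1/0.761) = 0.0609 J.
v = √(2·0.0609/0.0323) = 1.94 m/s.

1.94 m/s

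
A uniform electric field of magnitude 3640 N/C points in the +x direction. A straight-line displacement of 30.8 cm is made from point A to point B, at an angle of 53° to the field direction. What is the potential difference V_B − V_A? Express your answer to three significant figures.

-675 V

Only the component of displacement along E changes the potential: ΔV = −E·d·cosθ.
ΔV = −(3640 V/m)(0.308 m)cos53° = -675 V.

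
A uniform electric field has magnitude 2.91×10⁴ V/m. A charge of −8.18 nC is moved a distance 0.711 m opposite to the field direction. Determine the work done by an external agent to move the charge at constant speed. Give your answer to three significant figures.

-1.69×10⁻⁴ J

The potential change for a displacement 0.711 m opposite to the field direction is ΔV = +Ed = 2.07×10⁴ V.
W_ext = qΔV = -1.69×10⁻⁴ J.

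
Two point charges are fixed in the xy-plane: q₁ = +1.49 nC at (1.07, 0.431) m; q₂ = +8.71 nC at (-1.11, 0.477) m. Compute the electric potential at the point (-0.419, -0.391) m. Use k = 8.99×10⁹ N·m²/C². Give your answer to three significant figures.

78.5 V

The total potential is the scalar sum of each charge's contribution, V = Σ kqᵢ/rᵢ.
Distances from the field point to each charge: r₁ = 1.70 m, r₂ = 1.11 m.
V = k[(1.49×10⁻⁹)/(1.70) + (8.71×10⁻⁹)/(1.11)] = 78.5 V.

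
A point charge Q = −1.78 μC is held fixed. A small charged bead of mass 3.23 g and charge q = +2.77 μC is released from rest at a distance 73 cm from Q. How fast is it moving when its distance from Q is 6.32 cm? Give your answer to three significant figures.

19.9 m/s

Only the electrostatic force acts, so mechanical energy is conserved: ½mv² = U₁ − U₂ = kQq(1/r₁ − 1/r₂).
U₁ − U₂ = (8.99×10⁹ N·m²/C²)(-1.78×10⁻⁶ C)(2.77×10⁻⁶ C)(1/0.730 − 1/0.0632) = 0.641 J.
v = √(2·0.641/3.23×10⁻³) = 19.9 m/s.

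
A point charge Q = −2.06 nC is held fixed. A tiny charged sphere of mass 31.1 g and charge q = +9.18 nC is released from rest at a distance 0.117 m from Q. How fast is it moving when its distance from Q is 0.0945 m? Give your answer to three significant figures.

Only the electrostatic force acts, so mechanical energy is conserved: ½mv² = U₁ − U₂ = kQq(1/r₁ − 1/r₂).
U₁ − U₂ = (8.99×10⁹ N·m²/C²)(-2.06×10⁻⁹ C)(9.18×10⁻⁹ C)(1/0.117 − 1/0.0945) = 3.46×10⁻⁷ J.
v = √(2·3.46×10⁻⁷/0.0311) = 4.72×10⁻³ m/s.

4.72×10⁻³ m/s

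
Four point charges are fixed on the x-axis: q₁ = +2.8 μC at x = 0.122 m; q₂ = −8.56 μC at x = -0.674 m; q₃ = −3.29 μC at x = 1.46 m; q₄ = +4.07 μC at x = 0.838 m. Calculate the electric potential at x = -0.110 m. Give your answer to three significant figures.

-8190 V

Electric potential is a scalar, so the contributions from each charge add algebraically: V = Σ kqᵢ/rᵢ.
Distances from the field point to each charge: r₁ = 0.232 m, r₂ = 0.564 m, r₃ = 1.57 m, r₄ = 0.948 m.
V = k[(2.80×10⁻⁶)/(0.232) + (-8.56×10⁻⁶)/(0.564) + (-3.29×10⁻⁶)/(1.57) + (4.07×10⁻⁶)/(0.948)] = -8190 V.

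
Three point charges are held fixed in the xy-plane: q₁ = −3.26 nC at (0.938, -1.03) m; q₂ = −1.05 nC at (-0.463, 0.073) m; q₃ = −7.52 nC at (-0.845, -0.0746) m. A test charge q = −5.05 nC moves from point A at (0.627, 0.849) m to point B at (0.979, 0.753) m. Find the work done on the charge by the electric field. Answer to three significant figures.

2.65×10⁻⁸ J

The work done by the electric force is W_field = −ΔU = −q(V_B − V_A) = q(V_A − V_B).
At A: distances to the source charges are 1.90 m, 1.34 m, 1.74 m; V_A = Σ kqᵢ/rᵢ = -61.3 V.
At B: distances to the source charges are 1.78 m, 1.59 m, 2.00 m; V_B = Σ kqᵢ/rᵢ = -56.1 V.
ΔV = V_B − V_A = 5.24 V.
W_field = −qΔV = −(-5.05×10⁻⁹ C)(5.24 V) = 2.65×10⁻⁸ J.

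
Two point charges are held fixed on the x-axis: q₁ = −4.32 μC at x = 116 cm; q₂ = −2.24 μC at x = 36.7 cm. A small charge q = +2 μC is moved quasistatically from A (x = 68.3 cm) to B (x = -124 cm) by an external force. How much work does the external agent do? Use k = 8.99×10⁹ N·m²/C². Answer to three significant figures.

For quasistatic motion the external work equals the change in potential energy: W_ext = qΔV = q(V_B − V_A).
At A: distances to the source charges are 0.477 m, 0.316 m; V_A = Σ kqᵢ/rᵢ = -1.45×10⁵ V.
At B: distances to the source charges are 2.40 m, 1.61 m; V_B = Σ kqᵢ/rᵢ = -2.87×10⁴ V.
ΔV = V_B − V_A = 1.16×10⁵ V.
W_ext = qΔV = (2.00×10⁻⁶ C)(1.16×10⁵ V) = 0.233 J.

0.233 J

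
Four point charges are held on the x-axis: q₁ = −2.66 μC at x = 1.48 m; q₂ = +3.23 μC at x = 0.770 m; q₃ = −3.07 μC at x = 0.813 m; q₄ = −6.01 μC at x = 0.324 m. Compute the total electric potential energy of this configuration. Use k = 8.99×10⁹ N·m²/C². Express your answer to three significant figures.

-2.00 J

The work to assemble the configuration equals its total potential energy, U = Σ kqᵢqⱼ/rᵢⱼ over all pairs.
Pair separations: r₁₂ = 0.710 m, r₁₃ = 0.667 m, r₁₄ = 1.16 m, r₂₃ = 0.0430 m, r₂₄ = 0.446 m, r₃₄ = 0.489 m.
Summing all 6 pair terms gives U = -2.00 J.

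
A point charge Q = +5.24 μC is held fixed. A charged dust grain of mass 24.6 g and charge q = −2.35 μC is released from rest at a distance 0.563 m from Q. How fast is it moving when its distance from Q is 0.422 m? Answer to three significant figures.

2.31 m/s

Only the electrostatic force acts, so mechanical energy is conserved: ½mv² = U₁ − U₂ = kQq(1/r₁ − 1/r₂).
U₁ − U₂ = (8.99×10⁹ N·m²/C²)(5.24×10⁻⁶ C)(-2.35×10⁻⁶ C)(1/0.563 − 1/0.422) = 0.0657 J.
v = √(2·0.0657/0.0246) = 2.31 m/s.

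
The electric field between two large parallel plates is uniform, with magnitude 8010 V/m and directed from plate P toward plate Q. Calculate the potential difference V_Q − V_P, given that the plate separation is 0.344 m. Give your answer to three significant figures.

-2760 V

In a uniform field, potential decreases in the direction of E: ΔV = −E·d for a displacement d parallel to E.
Going from P to Q is a displacement of 0.344 m along the field, so V_Q − V_P = −Ed = -2760 V.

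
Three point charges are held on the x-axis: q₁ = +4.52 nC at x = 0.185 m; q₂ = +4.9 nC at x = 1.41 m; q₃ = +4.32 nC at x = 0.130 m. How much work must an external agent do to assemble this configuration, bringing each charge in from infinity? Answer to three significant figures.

3.50×10⁻⁶ J

The assembly work is the sum of pairwise potential energies, U = Σ_{i<j} kqᵢqⱼ/rᵢⱼ.
Pair separations: r₁₂ = 1.22 m, r₁₃ = 0.0550 m, r₂₃ = 1.28 m.
U = (1.63×10⁻⁷) + (3.19×10⁻⁶) + (1.49×10⁻⁷) = 3.50×10⁻⁶ J.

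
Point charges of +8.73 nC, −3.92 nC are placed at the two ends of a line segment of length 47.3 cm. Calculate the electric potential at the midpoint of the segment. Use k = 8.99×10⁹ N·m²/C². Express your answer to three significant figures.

Electric potential is a scalar, so the contributions from each charge add algebraically: V = Σ kqᵢ/rᵢ.
Each charge is 0.236 m from the midpoint.
V = k[(8.73×10⁻⁹)/(0.236) + (-3.92×10⁻⁹)/(0.236)] = 183 V.

183 V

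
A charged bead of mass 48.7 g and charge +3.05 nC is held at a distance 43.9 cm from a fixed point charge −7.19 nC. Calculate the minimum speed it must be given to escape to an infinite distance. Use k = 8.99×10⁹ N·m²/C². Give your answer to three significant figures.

To just escape, total mechanical energy must reach zero at infinity: ½mv²_min + U = 0, so ½mv²_min = −U = |kQq|/r.
|U| = |kQq|/r = (8.99×10⁹ N·m²/C²)(7.19×10⁻⁹)(3.05×10⁻⁹)/(0.439) = 4.49×10⁻⁷ J.
v_min = √(2|U|/m) = √(2·4.49×10⁻⁷/0.0487) = 4.29×10⁻³ m/s.

4.29×10⁻³ m/s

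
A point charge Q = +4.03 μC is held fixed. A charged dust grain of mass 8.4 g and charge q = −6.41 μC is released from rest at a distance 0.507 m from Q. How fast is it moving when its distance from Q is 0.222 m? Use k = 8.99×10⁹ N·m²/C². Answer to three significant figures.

11.8 m/s

Only the electrostatic force acts, so mechanical energy is conserved: ½mv² = U₁ − U₂ = kQq(1/r₁ − 1/r₂).
U₁ − U₂ = (8.99×10⁹ N·m²/C²)(4.03×10⁻⁶ C)(-6.41×10⁻⁶ C)(1/0.507 − 1/0.222) = 0.588 J.
v = √(2·0.588/8.40×10⁻³) = 11.8 m/s.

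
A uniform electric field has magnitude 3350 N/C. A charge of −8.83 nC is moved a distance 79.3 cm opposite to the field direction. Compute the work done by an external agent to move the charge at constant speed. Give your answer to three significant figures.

The potential change for a displacement 79.3 cm opposite to the field direction is ΔV = +Ed = 2660 V.
W_ext = qΔV = -2.35×10⁻⁵ J.

-2.35×10⁻⁵ J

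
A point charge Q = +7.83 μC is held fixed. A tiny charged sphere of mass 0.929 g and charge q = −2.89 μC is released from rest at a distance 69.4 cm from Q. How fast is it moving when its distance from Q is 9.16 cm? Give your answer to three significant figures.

Only the electrostatic force acts, so mechanical energy is conserved: ½mv² = U₁ − U₂ = kQq(1/r₁ − 1/r₂).
U₁ − U₂ = (8.99×10⁹ N·m²/C²)(7.83×10⁻⁶ C)(-2.89×10⁻⁶ C)(1/0.694 − 1/0.0916) = 1.93 J.
v = √(2·1.93/9.29×10⁻⁴) = 64.4 m/s.

64.4 m/s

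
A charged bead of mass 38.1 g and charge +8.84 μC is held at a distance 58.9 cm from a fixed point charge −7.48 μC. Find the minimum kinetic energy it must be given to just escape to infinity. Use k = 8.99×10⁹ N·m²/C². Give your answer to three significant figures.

1.01 J

To just escape, total mechanical energy must reach zero at infinity: ½mv²_min + U = 0, so ½mv²_min = −U = |kQq|/r.
|U| = |kQq|/r = (8.99×10⁹ N·m²/C²)(7.48×10⁻⁶)(8.84×10⁻⁶)/(0.589) = 1.01 J.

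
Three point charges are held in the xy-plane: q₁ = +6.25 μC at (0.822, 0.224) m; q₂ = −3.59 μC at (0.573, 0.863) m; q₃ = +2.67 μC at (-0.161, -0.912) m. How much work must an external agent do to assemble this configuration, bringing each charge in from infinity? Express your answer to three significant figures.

The work to assemble the configuration equals its total potential energy, U = Σ kqᵢqⱼ/rᵢⱼ over all pairs.
Pair separations: r₁₂ = 0.686 m, r₁₃ = 1.50 m, r₂₃ = 1.92 m.
U = (-0.294) + (0.0999) + (-0.0449) = -0.239 J.

-0.239 J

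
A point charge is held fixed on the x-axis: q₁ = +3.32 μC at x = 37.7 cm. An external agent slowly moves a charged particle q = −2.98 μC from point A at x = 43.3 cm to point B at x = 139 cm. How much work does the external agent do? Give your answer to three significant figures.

For quasistatic motion the external work equals the change in potential energy: W_ext = qΔV = q(V_B − V_A).
At A: distance to the source charge is 0.0560 m; V_A = kq₁/r = 5.33×10⁵ V.
At B: distance to the source charge is 1.01 m; V_B = kq₁/r = 2.95×10⁴ V.
ΔV = V_B − V_A = -5.04×10⁵ V.
W_ext = qΔV = (-2.98×10⁻⁶ C)(-5.04×10⁵ V) = 1.50 J.

1.50 J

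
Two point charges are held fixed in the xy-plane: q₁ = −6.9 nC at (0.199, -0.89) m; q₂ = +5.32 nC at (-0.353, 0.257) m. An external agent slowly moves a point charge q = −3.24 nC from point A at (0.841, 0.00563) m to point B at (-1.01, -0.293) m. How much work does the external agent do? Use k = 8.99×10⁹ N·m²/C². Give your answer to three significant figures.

For quasistatic motion the external work equals the change in potential energy: W_ext = qΔV = q(V_B − V_A).
At A: distances to the source charges are 1.10 m, 1.22 m; V_A = Σ kqᵢ/rᵢ = -17.1 V.
At B: distances to the source charges are 1.35 m, 0.857 m; V_B = Σ kqᵢ/rᵢ = 9.81 V.
ΔV = V_B − V_A = 26.9 V.
W_ext = qΔV = (-3.24×10⁻⁹ C)(26.9 V) = -8.72×10⁻⁸ J.

-8.72×10⁻⁸ J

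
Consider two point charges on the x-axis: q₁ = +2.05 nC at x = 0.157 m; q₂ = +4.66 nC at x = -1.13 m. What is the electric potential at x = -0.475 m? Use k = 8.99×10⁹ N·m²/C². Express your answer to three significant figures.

The total potential is the scalar sum of each charge's contribution, V = Σ kqᵢ/rᵢ.
Distances from the field point to each charge: r₁ = 0.632 m, r₂ = 0.655 m.
V = k[(2.05×10⁻⁹)/(0.632) + (4.66×10⁻⁹)/(0.655)] = 93.1 V.

93.1 V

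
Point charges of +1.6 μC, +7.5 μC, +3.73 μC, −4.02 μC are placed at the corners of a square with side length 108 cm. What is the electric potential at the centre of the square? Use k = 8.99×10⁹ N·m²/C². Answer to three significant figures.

1.04×10⁵ V

The total potential is the scalar sum of each charge's contribution, V = Σ kqᵢ/rᵢ.
The distance from each corner to the centre is a√2/2 = 0.764 m.
V = k[(1.60×10⁻⁶)/(0.764) + (7.50×10⁻⁶)/(0.764) + (3.73×10⁻⁶)/(0.764) + (-4.02×10⁻⁶)/(0.764)] = 1.04×10⁵ V.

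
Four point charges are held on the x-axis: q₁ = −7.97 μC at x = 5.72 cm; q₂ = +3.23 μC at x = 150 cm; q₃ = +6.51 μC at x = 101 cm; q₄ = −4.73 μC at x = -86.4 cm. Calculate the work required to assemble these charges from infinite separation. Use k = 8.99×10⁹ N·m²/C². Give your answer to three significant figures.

The assembly work is the sum of pairwise potential energies, U = Σ_{i<j} kqᵢqⱼ/rᵢⱼ.
Pair separations: r₁₂ = 1.44 m, r₁₃ = 0.953 m, r₁₄ = 0.921 m, r₂₃ = 0.490 m, r₂₄ = 2.36 m, r₃₄ = 1.87 m.
Summing all 6 pair terms gives U = -0.102 J.

-0.102 J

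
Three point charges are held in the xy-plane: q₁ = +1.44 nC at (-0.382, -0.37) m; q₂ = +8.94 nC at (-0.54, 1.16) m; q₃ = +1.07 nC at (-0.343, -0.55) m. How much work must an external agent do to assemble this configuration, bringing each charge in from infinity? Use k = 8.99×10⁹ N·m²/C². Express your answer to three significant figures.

The work to assemble the configuration equals its total potential energy, U = Σ kqᵢqⱼ/rᵢⱼ over all pairs.
Pair separations: r₁₂ = 1.54 m, r₁₃ = 0.184 m, r₂₃ = 1.72 m.
U = (7.52×10⁻⁸) + (7.52×10⁻⁸) + (5.00×10⁻⁸) = 2.00×10⁻⁷ J.

2.00×10⁻⁷ J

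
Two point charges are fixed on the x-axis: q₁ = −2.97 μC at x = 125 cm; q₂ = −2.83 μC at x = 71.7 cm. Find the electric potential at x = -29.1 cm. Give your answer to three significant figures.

The total potential is the scalar sum of each charge's contribution, V = Σ kqᵢ/rᵢ.
Distances from the field point to each charge: r₁ = 1.54 m, r₂ = 1.01 m.
V = k[(-2.97×10⁻⁶)/(1.54) + (-2.83×10⁻⁶)/(1.01)] = -4.26×10⁴ V.

-4.26×10⁴ V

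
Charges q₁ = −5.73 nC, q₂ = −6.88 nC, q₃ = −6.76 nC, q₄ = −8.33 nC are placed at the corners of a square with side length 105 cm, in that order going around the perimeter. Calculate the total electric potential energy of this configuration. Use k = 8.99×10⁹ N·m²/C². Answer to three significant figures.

2.21×10⁻⁶ J

The work to assemble the configuration equals its total potential energy, U = Σ kqᵢqⱼ/rᵢⱼ over all pairs.
The four side pairs have separation 1.05 m and the two diagonal pairs 1.48 m.
Summing all 6 pair terms gives U = 2.21×10⁻⁶ J.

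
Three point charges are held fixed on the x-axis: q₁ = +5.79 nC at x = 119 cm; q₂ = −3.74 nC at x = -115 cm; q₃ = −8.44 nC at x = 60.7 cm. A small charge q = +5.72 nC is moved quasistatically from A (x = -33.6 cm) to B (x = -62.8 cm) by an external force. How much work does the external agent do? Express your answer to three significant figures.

For quasistatic motion the external work equals the change in potential energy: W_ext = qΔV = q(V_B − V_A).
At A: distances to the source charges are 1.53 m, 0.814 m, 0.943 m; V_A = Σ kqᵢ/rᵢ = -87.7 V.
At B: distances to the source charges are 1.82 m, 0.522 m, 1.23 m; V_B = Σ kqᵢ/rᵢ = -97.2 V.
ΔV = V_B − V_A = -9.56 V.
W_ext = qΔV = (5.72×10⁻⁹ C)(-9.56 V) = -5.47×10⁻⁸ J.

-5.47×10⁻⁸ J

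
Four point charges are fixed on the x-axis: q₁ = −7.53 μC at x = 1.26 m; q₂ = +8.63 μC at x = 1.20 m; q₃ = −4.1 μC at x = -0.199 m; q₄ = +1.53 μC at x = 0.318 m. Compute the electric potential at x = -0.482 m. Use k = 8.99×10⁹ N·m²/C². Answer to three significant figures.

The total potential is the scalar sum of each charge's contribution, V = Σ kqᵢ/rᵢ.
Distances from the field point to each charge: r₁ = 1.74 m, r₂ = 1.68 m, r₃ = 0.283 m, r₄ = 0.800 m.
V = k[(-7.53×10⁻⁶)/(1.74) + (8.63×10⁻⁶)/(1.68) + (-4.10×10⁻⁶)/(0.283) + (1.53×10⁻⁶)/(0.800)] = -1.06×10⁵ V.

-1.06×10⁵ V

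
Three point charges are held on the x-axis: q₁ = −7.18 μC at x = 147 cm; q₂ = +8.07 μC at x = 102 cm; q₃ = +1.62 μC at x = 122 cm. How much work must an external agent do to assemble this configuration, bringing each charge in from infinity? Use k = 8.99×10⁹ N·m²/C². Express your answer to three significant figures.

The assembly work is the sum of pairwise potential energies, U = Σ_{i<j} kqᵢqⱼ/rᵢⱼ.
Pair separations: r₁₂ = 0.450 m, r₁₃ = 0.250 m, r₂₃ = 0.200 m.
U = (-1.16) + (-0.418) + (0.588) = -0.988 J.

-0.988 J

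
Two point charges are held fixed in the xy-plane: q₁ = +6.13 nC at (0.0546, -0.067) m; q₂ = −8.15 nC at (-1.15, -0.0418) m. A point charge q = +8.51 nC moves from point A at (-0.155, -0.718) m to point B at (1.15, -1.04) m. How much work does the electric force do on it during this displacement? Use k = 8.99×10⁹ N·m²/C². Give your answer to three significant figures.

The work done by the electric force is W_field = −ΔU = −q(V_B − V_A) = q(V_A − V_B).
At A: distances to the source charges are 0.684 m, 1.20 m; V_A = Σ kqᵢ/rᵢ = 19.7 V.
At B: distances to the source charges are 1.47 m, 2.51 m; V_B = Σ kqᵢ/rᵢ = 8.39 V.
ΔV = V_B − V_A = -11.3 V.
W_field = −qΔV = −(8.51×10⁻⁹ C)(-11.3 V) = 9.60×10⁻⁸ J.

9.60×10⁻⁸ J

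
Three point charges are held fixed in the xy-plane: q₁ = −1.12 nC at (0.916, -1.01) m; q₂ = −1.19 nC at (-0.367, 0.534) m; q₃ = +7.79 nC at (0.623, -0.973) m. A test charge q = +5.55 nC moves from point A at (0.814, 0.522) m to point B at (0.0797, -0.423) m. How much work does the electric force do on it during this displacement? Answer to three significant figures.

-2.21×10⁻⁷ J

The work done by the electric force is W_field = −ΔU = −q(V_B − V_A) = q(V_A − V_B).
At A: distances to the source charges are 1.54 m, 1.18 m, 1.51 m; V_A = Σ kqᵢ/rᵢ = 30.9 V.
At B: distances to the source charges are 1.02 m, 1.06 m, 0.773 m; V_B = Σ kqᵢ/rᵢ = 70.6 V.
ΔV = V_B − V_A = 39.8 V.
W_field = −qΔV = −(5.55×10⁻⁹ C)(39.8 V) = -2.21×10⁻⁷ J.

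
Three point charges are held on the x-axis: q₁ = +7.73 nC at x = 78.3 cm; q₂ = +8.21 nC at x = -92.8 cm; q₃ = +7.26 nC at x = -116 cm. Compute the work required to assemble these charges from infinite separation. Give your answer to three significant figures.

2.90×10⁻⁶ J

The work to assemble the configuration equals its total potential energy, U = Σ kqᵢqⱼ/rᵢⱼ over all pairs.
Pair separations: r₁₂ = 1.71 m, r₁₃ = 1.94 m, r₂₃ = 0.232 m.
U = (3.33×10⁻⁷) + (2.60×10⁻⁷) + (2.31×10⁻⁶) = 2.90×10⁻⁶ J.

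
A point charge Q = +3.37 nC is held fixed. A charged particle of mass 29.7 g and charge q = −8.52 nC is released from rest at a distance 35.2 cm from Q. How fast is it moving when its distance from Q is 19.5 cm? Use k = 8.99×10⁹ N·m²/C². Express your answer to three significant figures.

6.31×10⁻³ m/s

Only the electrostatic force acts, so mechanical energy is conserved: ½mv² = U₁ − U₂ = kQq(1/r₁ − 1/r₂).
U₁ − U₂ = (8.99×10⁹ N·m²/C²)(3.37×10⁻⁹ C)(-8.52×10⁻⁹ C)(1/0.352 − 1/0.195) = 5.90×10⁻⁷ J.
v = √(2·5.90×10⁻⁷/0.0297) = 6.31×10⁻³ m/s.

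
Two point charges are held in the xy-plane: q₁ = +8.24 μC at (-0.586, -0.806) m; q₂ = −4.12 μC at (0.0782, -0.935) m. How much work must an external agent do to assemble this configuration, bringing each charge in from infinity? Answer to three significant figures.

The assembly work is the sum of pairwise potential energies, U = Σ_{i<j} kqᵢqⱼ/rᵢⱼ.
Pair separations: r₁₂ = 0.677 m.
U = (-0.451) = -0.451 J.

-0.451 J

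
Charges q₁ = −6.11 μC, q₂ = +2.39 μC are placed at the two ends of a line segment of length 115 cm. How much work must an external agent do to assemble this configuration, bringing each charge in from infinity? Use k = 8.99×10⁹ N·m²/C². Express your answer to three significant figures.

-0.114 J

The assembly work is the sum of pairwise potential energies, U = Σ_{i<j} kqᵢqⱼ/rᵢⱼ.
The separation is r = 1.15 m.
U = (-0.114) = -0.114 J.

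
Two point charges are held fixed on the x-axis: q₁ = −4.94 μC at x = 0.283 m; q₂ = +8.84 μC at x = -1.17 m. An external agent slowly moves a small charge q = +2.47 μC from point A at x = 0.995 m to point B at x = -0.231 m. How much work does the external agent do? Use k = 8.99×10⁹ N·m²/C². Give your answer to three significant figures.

0.0590 J

For quasistatic motion the external work equals the change in potential energy: W_ext = qΔV = q(V_B − V_A).
At A: distances to the source charges are 0.712 m, 2.17 m; V_A = Σ kqᵢ/rᵢ = -2.57×10⁴ V.
At B: distances to the source charges are 0.514 m, 0.939 m; V_B = Σ kqᵢ/rᵢ = -1770 V.
ΔV = V_B − V_A = 2.39×10⁴ V.
W_ext = qΔV = (2.47×10⁻⁶ C)(2.39×10⁴ V) = 0.0590 J.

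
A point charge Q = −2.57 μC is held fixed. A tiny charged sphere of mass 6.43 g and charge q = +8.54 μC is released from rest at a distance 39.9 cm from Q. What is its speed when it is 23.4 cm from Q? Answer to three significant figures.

Only the electrostatic force acts, so mechanical energy is conserved: ½mv² = U₁ − U₂ = kQq(1/r₁ − 1/r₂).
U₁ − U₂ = (8.99×10⁹ N·m²/C²)(-2.57×10⁻⁶ C)(8.54×10⁻⁶ C)(1/0.399 − 1/0.234) = 0.349 J.
v = √(2·0.349/6.43×10⁻³) = 10.4 m/s.

10.4 m/s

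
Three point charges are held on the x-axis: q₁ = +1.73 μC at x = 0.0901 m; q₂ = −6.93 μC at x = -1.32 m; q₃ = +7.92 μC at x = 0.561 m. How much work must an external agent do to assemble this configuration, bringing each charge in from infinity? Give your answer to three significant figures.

The assembly work is the sum of pairwise potential energies, U = Σ_{i<j} kqᵢqⱼ/rᵢⱼ.
Pair separations: r₁₂ = 1.41 m, r₁₃ = 0.471 m, r₂₃ = 1.88 m.
U = (-0.0764) + (0.262) + (-0.262) = -0.0772 J.

-0.0772 J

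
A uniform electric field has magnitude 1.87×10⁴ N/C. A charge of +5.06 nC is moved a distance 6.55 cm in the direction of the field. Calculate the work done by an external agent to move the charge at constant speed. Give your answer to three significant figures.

-6.20×10⁻⁶ J

The potential change for a displacement 6.55 cm in the direction of the field is ΔV = −Ed = -1220 V.
W_ext = qΔV = -6.20×10⁻⁶ J.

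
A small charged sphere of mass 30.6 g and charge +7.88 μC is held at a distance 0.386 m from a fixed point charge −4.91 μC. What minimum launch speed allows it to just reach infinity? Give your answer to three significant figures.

To just escape, total mechanical energy must reach zero at infinity: ½mv²_min + U = 0, so ½mv²_min = −U = |kQq|/r.
|U| = |kQq|/r = (8.99×10⁹ N·m²/C²)(4.91×10⁻⁶)(7.88×10⁻⁶)/(0.386) = 0.901 J.
v_min = √(2|U|/m) = √(2·0.901/0.0306) = 7.67 m/s.

7.67 m/s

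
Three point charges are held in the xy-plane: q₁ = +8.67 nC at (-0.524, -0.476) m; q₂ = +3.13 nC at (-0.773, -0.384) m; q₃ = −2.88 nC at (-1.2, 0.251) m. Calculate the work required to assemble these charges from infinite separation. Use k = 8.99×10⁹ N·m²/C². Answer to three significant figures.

The assembly work is the sum of pairwise potential energies, U = Σ_{i<j} kqᵢqⱼ/rᵢⱼ.
Pair separations: r₁₂ = 0.265 m, r₁₃ = 0.993 m, r₂₃ = 0.765 m.
U = (9.19×10⁻⁷) + (-2.26×10⁻⁷) + (-1.06×10⁻⁷) = 5.87×10⁻⁷ J.

5.87×10⁻⁷ J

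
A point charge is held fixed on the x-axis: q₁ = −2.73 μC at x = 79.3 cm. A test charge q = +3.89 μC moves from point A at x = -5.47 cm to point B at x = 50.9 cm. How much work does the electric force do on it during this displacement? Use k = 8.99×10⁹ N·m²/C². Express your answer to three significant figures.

0.224 J

The work done by the electric force is W_field = −ΔU = −q(V_B − V_A) = q(V_A − V_B).
At A: distance to the source charge is 0.848 m; V_A = kq₁/r = -2.90×10⁴ V.
At B: distance to the source charge is 0.284 m; V_B = kq₁/r = -8.64×10⁴ V.
ΔV = V_B − V_A = -5.75×10⁴ V.
W_field = −qΔV = −(3.89×10⁻⁶ C)(-5.75×10⁴ V) = 0.224 J.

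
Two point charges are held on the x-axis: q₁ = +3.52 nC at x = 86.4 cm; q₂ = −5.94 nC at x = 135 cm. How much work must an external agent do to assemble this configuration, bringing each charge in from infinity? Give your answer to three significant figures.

-3.87×10⁻⁷ J

The assembly work is the sum of pairwise potential energies, U = Σ_{i<j} kqᵢqⱼ/rᵢⱼ.
Pair separations: r₁₂ = 0.486 m.
U = (-3.87×10⁻⁷) = -3.87×10⁻⁷ J.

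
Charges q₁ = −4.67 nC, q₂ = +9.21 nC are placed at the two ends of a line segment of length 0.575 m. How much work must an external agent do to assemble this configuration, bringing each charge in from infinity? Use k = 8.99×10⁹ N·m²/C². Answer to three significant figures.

The assembly work is the sum of pairwise potential energies, U = Σ_{i<j} kqᵢqⱼ/rᵢⱼ.
The separation is r = 0.575 m.
U = (-6.72×10⁻⁷) = -6.72×10⁻⁷ J.

-6.72×10⁻⁷ J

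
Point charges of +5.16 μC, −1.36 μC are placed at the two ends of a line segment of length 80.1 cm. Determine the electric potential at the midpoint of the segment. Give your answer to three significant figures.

8.53×10⁴ V

Electric potential is a scalar, so the contributions from each charge add algebraically: V = Σ kqᵢ/rᵢ.
Each charge is 0.400 m from the midpoint.
V = k[(5.16×10⁻⁶)/(0.400) + (-1.36×10⁻⁶)/(0.400)] = 8.53×10⁴ V.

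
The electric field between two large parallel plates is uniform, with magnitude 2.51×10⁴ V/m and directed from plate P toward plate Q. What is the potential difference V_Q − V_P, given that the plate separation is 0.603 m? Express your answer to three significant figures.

-1.51×10⁴ V

In a uniform field, potential decreases in the direction of E: ΔV = −E·d for a displacement d parallel to E.
Going from P to Q is a displacement of 0.603 m along the field, so V_Q − V_P = −Ed = -1.51×10⁴ V.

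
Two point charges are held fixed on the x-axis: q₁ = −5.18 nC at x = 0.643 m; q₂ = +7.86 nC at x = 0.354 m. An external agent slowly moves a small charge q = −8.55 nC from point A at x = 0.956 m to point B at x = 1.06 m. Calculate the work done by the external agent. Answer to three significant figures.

-1.69×10⁻⁷ J

For quasistatic motion the external work equals the change in potential energy: W_ext = qΔV = q(V_B − V_A).
At A: distances to the source charges are 0.313 m, 0.602 m; V_A = Σ kqᵢ/rᵢ = -31.4 V.
At B: distances to the source charges are 0.417 m, 0.706 m; V_B = Σ kqᵢ/rᵢ = -11.6 V.
ΔV = V_B − V_A = 19.8 V.
W_ext = qΔV = (-8.55×10⁻⁹ C)(19.8 V) = -1.69×10⁻⁷ J.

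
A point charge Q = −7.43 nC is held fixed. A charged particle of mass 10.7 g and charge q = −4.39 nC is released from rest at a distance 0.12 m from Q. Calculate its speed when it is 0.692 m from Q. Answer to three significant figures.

Only the electrostatic force acts, so mechanical energy is conserved: ½mv² = U₁ − U₂ = kQq(1/r₁ − 1/r₂).
U₁ − U₂ = (8.99×10⁹ N·m²/C²)(-7.43×10⁻⁹ C)(-4.39×10⁻⁹ C)(1/0.120 − 1/0.692) = 2.02×10⁻⁶ J.
v = √(2·2.02×10⁻⁶/0.0107) = 0.0194 m/s.

0.0194 m/s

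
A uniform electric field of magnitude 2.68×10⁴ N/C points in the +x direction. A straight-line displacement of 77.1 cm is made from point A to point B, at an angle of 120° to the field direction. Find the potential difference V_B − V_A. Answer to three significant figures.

Only the component of displacement along E changes the potential: ΔV = −E·d·cosθ.
ΔV = −(2.68×10⁴ V/m)(0.771 m)cos120° = 1.03×10⁴ V.

1.03×10⁴ V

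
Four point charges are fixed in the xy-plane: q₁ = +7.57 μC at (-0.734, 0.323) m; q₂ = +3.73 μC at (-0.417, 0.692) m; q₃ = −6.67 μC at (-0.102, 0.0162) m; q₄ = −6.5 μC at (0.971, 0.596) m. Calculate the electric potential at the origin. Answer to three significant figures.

Electric potential is a scalar, so the contributions from each charge add algebraically: V = Σ kqᵢ/rᵢ.
Distances from the field point to each charge: r₁ = 0.802 m, r₂ = 0.808 m, r₃ = 0.103 m, r₄ = 1.14 m.
V = k[(7.57×10⁻⁶)/(0.802) + (3.73×10⁻⁶)/(0.808) + (-6.67×10⁻⁶)/(0.103) + (-6.50×10⁻⁶)/(1.14)] = -5.06×10⁵ V.

-5.06×10⁵ V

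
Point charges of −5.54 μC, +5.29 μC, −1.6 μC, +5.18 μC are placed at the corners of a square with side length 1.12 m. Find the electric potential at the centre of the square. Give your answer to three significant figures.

The total potential is the scalar sum of each charge's contribution, V = Σ kqᵢ/rᵢ.
The distance from each corner to the centre is a√2/2 = 0.792 m.
V = k[(-5.54×10⁻⁶)/(0.792) + (5.29×10⁻⁶)/(0.792) + (-1.60×10⁻⁶)/(0.792) + (5.18×10⁻⁶)/(0.792)] = 3.78×10⁴ V.

3.78×10⁴ V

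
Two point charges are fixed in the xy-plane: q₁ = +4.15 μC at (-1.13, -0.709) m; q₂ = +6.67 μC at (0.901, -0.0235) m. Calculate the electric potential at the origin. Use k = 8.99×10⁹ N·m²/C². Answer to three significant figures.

9.45×10⁴ V

Electric potential is a scalar, so the contributions from each charge add algebraically: V = Σ kqᵢ/rᵢ.
Distances from the field point to each charge: r₁ = 1.33 m, r₂ = 0.901 m.
V = k[(4.15×10⁻⁶)/(1.33) + (6.67×10⁻⁶)/(0.901)] = 9.45×10⁴ V.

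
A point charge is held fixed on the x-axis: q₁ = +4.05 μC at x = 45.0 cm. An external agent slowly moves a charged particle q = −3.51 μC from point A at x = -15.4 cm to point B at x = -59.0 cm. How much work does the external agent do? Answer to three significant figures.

For quasistatic motion the external work equals the change in potential energy: W_ext = qΔV = q(V_B − V_A).
At A: distance to the source charge is 0.604 m; V_A = kq₁/r = 6.03×10⁴ V.
At B: distance to the source charge is 1.04 m; V_B = kq₁/r = 3.50×10⁴ V.
ΔV = V_B − V_A = -2.53×10⁴ V.
W_ext = qΔV = (-3.51×10⁻⁶ C)(-2.53×10⁴ V) = 0.0887 J.

0.0887 J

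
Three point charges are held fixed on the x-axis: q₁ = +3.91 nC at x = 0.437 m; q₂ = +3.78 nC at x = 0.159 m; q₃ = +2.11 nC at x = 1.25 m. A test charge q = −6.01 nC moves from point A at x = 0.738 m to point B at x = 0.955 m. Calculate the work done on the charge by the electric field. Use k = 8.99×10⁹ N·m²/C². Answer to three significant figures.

The work done by the electric force is W_field = −ΔU = −q(V_B − V_A) = q(V_A − V_B).
At A: distances to the source charges are 0.301 m, 0.579 m, 0.512 m; V_A = Σ kqᵢ/rᵢ = 213 V.
At B: distances to the source charges are 0.518 m, 0.796 m, 0.295 m; V_B = Σ kqᵢ/rᵢ = 175 V.
ΔV = V_B − V_A = -37.7 V.
W_field = −qΔV = −(-6.01×10⁻⁹ C)(-37.7 V) = -2.26×10⁻⁷ J.

-2.26×10⁻⁷ J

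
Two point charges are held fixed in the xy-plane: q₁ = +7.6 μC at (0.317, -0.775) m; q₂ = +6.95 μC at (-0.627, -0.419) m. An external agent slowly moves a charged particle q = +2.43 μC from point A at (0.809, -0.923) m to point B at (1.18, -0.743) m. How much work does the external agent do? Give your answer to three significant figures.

For quasistatic motion the external work equals the change in potential energy: W_ext = qΔV = q(V_B − V_A).
At A: distances to the source charges are 0.514 m, 1.52 m; V_A = Σ kqᵢ/rᵢ = 1.74×10⁵ V.
At B: distances to the source charges are 0.864 m, 1.84 m; V_B = Σ kqᵢ/rᵢ = 1.13×10⁵ V.
ΔV = V_B − V_A = -6.09×10⁴ V.
W_ext = qΔV = (2.43×10⁻⁶ C)(-6.09×10⁴ V) = -0.148 J.

-0.148 J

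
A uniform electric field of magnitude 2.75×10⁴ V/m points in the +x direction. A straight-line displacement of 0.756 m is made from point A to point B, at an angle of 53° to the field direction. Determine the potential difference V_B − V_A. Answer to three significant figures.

-1.25×10⁴ V

Only the component of displacement along E changes the potential: ΔV = −E·d·cosθ.
ΔV = −(2.75×10⁴ V/m)(0.756 m)cos53° = -1.25×10⁴ V.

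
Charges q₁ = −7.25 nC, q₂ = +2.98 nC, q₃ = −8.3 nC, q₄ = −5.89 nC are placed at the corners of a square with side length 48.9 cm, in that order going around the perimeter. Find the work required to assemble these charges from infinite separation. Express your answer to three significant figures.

1.39×10⁻⁶ J

The assembly work is the sum of pairwise potential energies, U = Σ_{i<j} kqᵢqⱼ/rᵢⱼ.
The four side pairs have separation 0.489 m and the two diagonal pairs 0.692 m.
Summing all 6 pair terms gives U = 1.39×10⁻⁶ J.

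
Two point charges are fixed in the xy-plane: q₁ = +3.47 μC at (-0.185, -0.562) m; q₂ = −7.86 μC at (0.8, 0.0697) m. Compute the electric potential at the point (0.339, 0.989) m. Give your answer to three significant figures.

-4.97×10⁴ V

Electric potential is a scalar, so the contributions from each charge add algebraically: V = Σ kqᵢ/rᵢ.
Distances from the field point to each charge: r₁ = 1.64 m, r₂ = 1.03 m.
V = k[(3.47×10⁻⁶)/(1.64) + (-7.86×10⁻⁶)/(1.03)] = -4.97×10⁴ V.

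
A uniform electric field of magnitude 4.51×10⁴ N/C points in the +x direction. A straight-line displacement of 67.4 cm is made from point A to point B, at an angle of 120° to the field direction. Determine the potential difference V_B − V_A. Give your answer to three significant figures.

1.52×10⁴ V

Only the component of displacement along E changes the potential: ΔV = −E·d·cosθ.
ΔV = −(4.51×10⁴ V/m)(0.674 m)cos120° = 1.52×10⁴ V.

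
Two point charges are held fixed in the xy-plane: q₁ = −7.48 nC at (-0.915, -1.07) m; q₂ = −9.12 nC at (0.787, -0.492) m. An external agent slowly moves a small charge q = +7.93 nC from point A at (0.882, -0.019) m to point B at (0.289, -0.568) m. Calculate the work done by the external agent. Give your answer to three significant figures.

-9.56×10⁻⁸ J

For quasistatic motion the external work equals the change in potential energy: W_ext = qΔV = q(V_B − V_A).
At A: distances to the source charges are 2.08 m, 0.482 m; V_A = Σ kqᵢ/rᵢ = -202 V.
At B: distances to the source charges are 1.30 m, 0.504 m; V_B = Σ kqᵢ/rᵢ = -214 V.
ΔV = V_B − V_A = -12.1 V.
W_ext = qΔV = (7.93×10⁻⁹ C)(-12.1 V) = -9.56×10⁻⁸ J.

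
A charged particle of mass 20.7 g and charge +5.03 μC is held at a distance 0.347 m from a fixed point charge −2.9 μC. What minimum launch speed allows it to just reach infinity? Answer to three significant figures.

To just escape, total mechanical energy must reach zero at infinity: ½mv²_min + U = 0, so ½mv²_min = −U = |kQq|/r.
|U| = |kQq|/r = (8.99×10⁹ N·m²/C²)(2.90×10⁻⁶)(5.03×10⁻⁶)/(0.347) = 0.378 J.
v_min = √(2|U|/m) = √(2·0.378/0.0207) = 6.04 m/s.

6.04 m/s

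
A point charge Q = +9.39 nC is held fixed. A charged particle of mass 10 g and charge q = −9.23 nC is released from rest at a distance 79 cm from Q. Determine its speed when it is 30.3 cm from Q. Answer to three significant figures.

0.0178 m/s

Only the electrostatic force acts, so mechanical energy is conserved: ½mv² = U₁ − U₂ = kQq(1/r₁ − 1/r₂).
U₁ − U₂ = (8.99×10⁹ N·m²/C²)(9.39×10⁻⁹ C)(-9.23×10⁻⁹ C)(1/0.790 − 1/0.303) = 1.59×10⁻⁶ J.
v = √(2·1.59×10⁻⁶/0.0100) = 0.0178 m/s.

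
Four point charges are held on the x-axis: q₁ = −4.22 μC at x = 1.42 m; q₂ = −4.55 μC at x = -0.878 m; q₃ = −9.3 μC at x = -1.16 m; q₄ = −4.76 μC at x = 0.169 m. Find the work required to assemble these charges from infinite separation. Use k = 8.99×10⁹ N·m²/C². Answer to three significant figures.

The assembly work is the sum of pairwise potential energies, U = Σ_{i<j} kqᵢqⱼ/rᵢⱼ.
Pair separations: r₁₂ = 2.30 m, r₁₃ = 2.58 m, r₁₄ = 1.25 m, r₂₃ = 0.282 m, r₂₄ = 1.05 m, r₃₄ = 1.33 m.
Summing all 6 pair terms gives U = 2.19 J.

2.19 J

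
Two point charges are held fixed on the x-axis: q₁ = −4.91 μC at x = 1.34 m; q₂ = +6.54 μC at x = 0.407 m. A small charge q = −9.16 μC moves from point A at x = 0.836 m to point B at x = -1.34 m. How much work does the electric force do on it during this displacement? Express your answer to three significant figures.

-0.296 J

The work done by the electric force is W_field = −ΔU = −q(V_B − V_A) = q(V_A − V_B).
At A: distances to the source charges are 0.504 m, 0.429 m; V_A = Σ kqᵢ/rᵢ = 4.95×10⁴ V.
At B: distances to the source charges are 2.68 m, 1.75 m; V_B = Σ kqᵢ/rᵢ = 1.72×10⁴ V.
ΔV = V_B − V_A = -3.23×10⁴ V.
W_field = −qΔV = −(-9.16×10⁻⁶ C)(-3.23×10⁴ V) = -0.296 J.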